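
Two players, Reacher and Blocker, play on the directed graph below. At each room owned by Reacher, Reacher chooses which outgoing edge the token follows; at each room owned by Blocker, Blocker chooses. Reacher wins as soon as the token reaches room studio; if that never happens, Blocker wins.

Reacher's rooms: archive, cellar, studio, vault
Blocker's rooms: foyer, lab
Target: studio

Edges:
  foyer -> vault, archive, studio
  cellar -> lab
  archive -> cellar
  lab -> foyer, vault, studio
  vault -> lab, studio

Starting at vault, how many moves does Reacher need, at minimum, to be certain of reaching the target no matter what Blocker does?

1

A0 = {studio}
A1: add {vault} — vault (Reacher) has vault→studio.
A2 = A1; e.g. foyer (Blocker) can still go to archive. Fixed point.
vault enters the attractor at level 1, so Reacher can force the target in 1 move from there.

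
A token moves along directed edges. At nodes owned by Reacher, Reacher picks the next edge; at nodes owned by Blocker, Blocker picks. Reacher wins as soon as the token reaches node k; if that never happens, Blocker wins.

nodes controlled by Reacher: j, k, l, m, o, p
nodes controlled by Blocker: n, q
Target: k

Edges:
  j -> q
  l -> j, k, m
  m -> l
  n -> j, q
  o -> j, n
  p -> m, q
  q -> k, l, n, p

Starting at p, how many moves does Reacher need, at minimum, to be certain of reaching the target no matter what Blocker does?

A0 = {k}
A1: add {l} — l (Reacher) has l→k.
A2: add {m} — m (Reacher) has m→l.
A3: add {p} — p (Reacher) has p→m.
A4 = A3; e.g. j (Reacher) has no edge into A3. Fixed point.
p enters the attractor at level 3, so Reacher can force the target in 3 moves from there.

3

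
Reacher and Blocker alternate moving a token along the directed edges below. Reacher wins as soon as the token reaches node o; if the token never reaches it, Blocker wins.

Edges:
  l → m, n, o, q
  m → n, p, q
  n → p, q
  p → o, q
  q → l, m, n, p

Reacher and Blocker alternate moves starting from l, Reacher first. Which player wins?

Track states (vertex, player-to-move).
A0 = {(o,Reacher), (o,Blocker)}
A1: add {(l,Reacher), (p,Reacher)}.
(l,Reacher) ∈ A1 ⇒ Reacher forces the target.

Reacher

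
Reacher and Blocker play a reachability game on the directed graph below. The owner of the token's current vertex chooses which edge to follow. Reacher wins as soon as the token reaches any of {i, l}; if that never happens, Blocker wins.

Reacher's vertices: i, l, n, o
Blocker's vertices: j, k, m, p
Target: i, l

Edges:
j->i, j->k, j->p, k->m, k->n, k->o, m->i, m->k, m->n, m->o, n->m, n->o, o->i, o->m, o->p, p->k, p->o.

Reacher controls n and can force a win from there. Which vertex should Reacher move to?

A0 = {i, l}
A1: add {o} — o (Reacher) has o→i.
A2: add {n} — n (Reacher) has n→o.
A3 = A2; e.g. j (Blocker) can still go to k. Fixed point.
From n, successor o is in the attractor (rank 1); the other successor m is not.

o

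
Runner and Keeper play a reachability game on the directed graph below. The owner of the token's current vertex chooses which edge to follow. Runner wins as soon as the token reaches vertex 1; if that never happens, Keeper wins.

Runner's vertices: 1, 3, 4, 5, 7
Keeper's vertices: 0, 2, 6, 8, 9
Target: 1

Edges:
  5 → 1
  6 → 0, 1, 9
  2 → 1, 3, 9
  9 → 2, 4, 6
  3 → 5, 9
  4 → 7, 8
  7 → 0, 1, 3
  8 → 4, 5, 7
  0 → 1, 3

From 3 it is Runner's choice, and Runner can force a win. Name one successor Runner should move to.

5

A0 = {1}
A1: add {5, 7} — 5 (Runner) has 5→1; 7 (Runner) has 7→1.
A2: add {3, 4} — 3 (Runner) has 3→5; 4 (Runner) has 4→7.
A3: add {0, 8} — 0 (Keeper): all of {1, 3} already in; 8 (Keeper): all of {4, 5, 7} already in.
A4 = A3; e.g. 2 (Keeper) can still go to 9. Fixed point.
From 3, successor 5 is in the attractor (rank 1); the other successor 9 is not.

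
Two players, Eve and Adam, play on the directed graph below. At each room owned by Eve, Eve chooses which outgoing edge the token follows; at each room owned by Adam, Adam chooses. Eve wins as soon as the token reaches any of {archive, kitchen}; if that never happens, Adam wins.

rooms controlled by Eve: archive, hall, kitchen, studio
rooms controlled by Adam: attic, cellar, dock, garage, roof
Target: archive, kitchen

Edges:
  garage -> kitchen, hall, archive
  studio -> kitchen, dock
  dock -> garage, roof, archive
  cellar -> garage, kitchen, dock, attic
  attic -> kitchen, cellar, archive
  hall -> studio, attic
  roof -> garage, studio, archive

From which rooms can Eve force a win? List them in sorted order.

A0 = {archive, kitchen}
A1: add {studio} — studio (Eve) has studio→kitchen.
A2: add {hall} — hall (Eve) has hall→studio.
A3: add {garage} — garage (Adam): all of {kitchen, hall, archive} already in.
A4: add {roof} — roof (Adam): all of {garage, studio, archive} already in.
A5: add {dock} — dock (Adam): all of {garage, roof, archive} already in.
A6 = A5; e.g. cellar (Adam) can still go to attic. Fixed point.
Eve's winning region = {archive, dock, garage, hall, kitchen, roof, studio}.

archive, dock, garage, hall, kitchen, roof, studio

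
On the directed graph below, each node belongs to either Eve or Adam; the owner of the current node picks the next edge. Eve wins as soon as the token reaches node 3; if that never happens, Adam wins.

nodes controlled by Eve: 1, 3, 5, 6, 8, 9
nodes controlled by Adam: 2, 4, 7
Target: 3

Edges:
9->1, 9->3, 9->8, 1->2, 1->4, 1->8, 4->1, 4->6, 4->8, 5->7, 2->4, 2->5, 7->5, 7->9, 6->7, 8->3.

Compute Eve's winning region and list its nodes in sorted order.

A0 = {3}
A1: add {8, 9} — 8 (Eve) has 8→3; 9 (Eve) has 9→3.
A2: add {1} — 1 (Eve) has 1→8.
A3 = A2; e.g. 2 (Adam) can still go to 4. Fixed point.
Eve's winning region = {1, 3, 8, 9}.

1, 3, 8, 9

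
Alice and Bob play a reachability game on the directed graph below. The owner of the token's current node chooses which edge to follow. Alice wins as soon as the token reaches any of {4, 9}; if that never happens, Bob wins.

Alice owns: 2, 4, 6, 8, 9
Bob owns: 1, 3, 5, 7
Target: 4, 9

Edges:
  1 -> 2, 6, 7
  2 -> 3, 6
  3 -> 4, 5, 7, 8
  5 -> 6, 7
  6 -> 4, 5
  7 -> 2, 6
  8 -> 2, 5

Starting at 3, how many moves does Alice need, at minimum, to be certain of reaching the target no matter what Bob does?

5

A0 = {4, 9}
A1: add {6} — 6 (Alice) has 6→4.
A2: add {2} — 2 (Alice) has 2→6.
A3: add {7, 8} — 7 (Bob): all of {2, 6} already in; 8 (Alice) has 8→2.
A4: add {1, 5} — 1 (Bob): all of {2, 6, 7} already in; 5 (Bob): all of {6, 7} already in.
A5: add {3} — 3 (Bob): all of {4, 5, 7, 8} already in.
A5 = all vertices. Fixed point.
3 enters the attractor at level 5, so Alice can force the target in 5 moves from there.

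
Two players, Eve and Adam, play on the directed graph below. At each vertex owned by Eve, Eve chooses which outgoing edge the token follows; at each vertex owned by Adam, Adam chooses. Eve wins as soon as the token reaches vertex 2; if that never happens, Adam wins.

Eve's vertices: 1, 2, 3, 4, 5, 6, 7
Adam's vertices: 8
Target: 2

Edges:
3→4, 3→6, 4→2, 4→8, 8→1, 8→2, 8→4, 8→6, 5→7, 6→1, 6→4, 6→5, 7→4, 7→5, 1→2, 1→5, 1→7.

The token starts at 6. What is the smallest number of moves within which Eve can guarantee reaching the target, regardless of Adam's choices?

2

A0 = {2}
A1: add {1, 4} — 1 (Eve) has 1→2; 4 (Eve) has 4→2.
A2: add {3, 6, 7} — 3 (Eve) has 3→4; 6 (Eve) has 6→1; 7 (Eve) has 7→4.
6 enters the attractor at level 2, so Eve can force the target in 2 moves from there.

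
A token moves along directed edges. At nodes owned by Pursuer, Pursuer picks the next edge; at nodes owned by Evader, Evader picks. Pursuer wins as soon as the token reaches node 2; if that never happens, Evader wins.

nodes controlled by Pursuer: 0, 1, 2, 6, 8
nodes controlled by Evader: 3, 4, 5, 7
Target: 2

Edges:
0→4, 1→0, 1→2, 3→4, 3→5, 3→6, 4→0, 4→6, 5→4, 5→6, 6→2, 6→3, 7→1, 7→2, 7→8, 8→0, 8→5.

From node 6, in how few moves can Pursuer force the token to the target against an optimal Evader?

1

A0 = {2}
A1: add {1, 6} — 1 (Pursuer) has 1→2; 6 (Pursuer) has 6→2.
A2 = A1; e.g. 0 (Pursuer) has no edge into A1. Fixed point.
6 enters the attractor at level 1, so Pursuer can force the target in 1 move from there.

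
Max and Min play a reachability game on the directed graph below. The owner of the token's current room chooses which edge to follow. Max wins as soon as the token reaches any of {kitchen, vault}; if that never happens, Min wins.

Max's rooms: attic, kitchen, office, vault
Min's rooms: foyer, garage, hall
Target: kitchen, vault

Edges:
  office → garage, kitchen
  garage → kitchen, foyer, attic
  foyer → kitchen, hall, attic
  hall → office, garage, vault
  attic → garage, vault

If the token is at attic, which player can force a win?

Max

A0 = {kitchen, vault}
A1: add {attic, office} — office (Max) has office→kitchen; attic (Max) has attic→vault.
A2 = A1; e.g. garage (Min) can still go to foyer. Fixed point.
attic ∈ A1, so Max can force the target.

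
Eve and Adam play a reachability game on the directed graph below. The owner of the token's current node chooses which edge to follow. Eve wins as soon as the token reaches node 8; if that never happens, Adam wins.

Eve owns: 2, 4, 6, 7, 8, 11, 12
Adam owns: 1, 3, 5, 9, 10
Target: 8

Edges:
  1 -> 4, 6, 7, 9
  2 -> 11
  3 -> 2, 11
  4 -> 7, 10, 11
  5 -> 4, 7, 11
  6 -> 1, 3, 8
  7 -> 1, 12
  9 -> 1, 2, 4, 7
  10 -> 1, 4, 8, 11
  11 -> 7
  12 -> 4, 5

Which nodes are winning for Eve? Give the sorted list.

6, 8

A0 = {8}
A1: add {6} — 6 (Eve) has 6→8.
A2 = A1; e.g. 1 (Adam) can still go to 4. Fixed point.
Eve's winning region = {6, 8}.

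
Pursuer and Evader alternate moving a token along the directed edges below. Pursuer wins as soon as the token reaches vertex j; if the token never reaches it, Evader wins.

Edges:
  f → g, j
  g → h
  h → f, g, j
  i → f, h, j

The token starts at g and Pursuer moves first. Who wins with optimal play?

Track states (vertex, player-to-move).
A0 = {(j,Pursuer), (j,Evader)}
A1: add {(f,Pursuer), (h,Pursuer), (i,Pursuer)}.
A2: add {(g,Evader), (i,Evader)}.
A3 = A2; e.g. (f,Evader) stays out. (g,Pursuer) never enters ⇒ Evader avoids the target.

Evader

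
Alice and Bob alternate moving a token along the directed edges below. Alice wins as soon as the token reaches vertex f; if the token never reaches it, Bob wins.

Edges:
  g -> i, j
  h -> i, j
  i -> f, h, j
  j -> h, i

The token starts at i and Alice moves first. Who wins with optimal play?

Track states (vertex, player-to-move).
A0 = {(f,Alice), (f,Bob)}
A1: add {(i,Alice)}.
(i,Alice) ∈ A1 ⇒ Alice forces the target.

Alice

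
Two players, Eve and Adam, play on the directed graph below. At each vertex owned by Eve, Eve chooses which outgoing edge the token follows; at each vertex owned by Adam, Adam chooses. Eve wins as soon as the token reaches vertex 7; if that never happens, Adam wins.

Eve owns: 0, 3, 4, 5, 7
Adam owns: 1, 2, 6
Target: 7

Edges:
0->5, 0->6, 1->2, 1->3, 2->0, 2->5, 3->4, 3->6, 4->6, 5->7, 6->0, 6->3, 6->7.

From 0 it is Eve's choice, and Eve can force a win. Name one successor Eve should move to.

5

A0 = {7}
A1: add {5} — 5 (Eve) has 5→7.
A2: add {0} — 0 (Eve) has 0→5.
A3: add {2} — 2 (Adam): all of {0, 5} already in.
A4 = A3; e.g. 1 (Adam) can still go to 3. Fixed point.
From 0, successor 5 is in the attractor (rank 1); the other successor 6 is not.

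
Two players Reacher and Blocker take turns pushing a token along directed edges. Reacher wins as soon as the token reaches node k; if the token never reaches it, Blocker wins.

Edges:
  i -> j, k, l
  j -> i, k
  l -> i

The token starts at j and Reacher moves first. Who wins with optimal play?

Reacher

Track states (vertex, player-to-move).
A0 = {(k,Reacher), (k,Blocker)}
A1: add {(i,Reacher), (j,Reacher)}.
(j,Reacher) ∈ A1 ⇒ Reacher forces the target.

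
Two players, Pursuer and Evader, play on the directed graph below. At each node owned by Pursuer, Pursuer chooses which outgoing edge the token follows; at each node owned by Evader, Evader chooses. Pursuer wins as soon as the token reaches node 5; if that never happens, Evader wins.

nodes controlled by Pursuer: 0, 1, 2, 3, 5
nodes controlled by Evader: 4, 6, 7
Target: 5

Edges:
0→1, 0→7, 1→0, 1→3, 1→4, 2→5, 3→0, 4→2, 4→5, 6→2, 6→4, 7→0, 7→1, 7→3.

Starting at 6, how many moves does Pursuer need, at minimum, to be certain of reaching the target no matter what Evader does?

3

A0 = {5}
A1: add {2} — 2 (Pursuer) has 2→5.
A2: add {4} — 4 (Evader): all of {2, 5} already in.
A3: add {1, 6} — 1 (Pursuer) has 1→4; 6 (Evader): all of {2, 4} already in.
6 enters the attractor at level 3, so Pursuer can force the target in 3 moves from there.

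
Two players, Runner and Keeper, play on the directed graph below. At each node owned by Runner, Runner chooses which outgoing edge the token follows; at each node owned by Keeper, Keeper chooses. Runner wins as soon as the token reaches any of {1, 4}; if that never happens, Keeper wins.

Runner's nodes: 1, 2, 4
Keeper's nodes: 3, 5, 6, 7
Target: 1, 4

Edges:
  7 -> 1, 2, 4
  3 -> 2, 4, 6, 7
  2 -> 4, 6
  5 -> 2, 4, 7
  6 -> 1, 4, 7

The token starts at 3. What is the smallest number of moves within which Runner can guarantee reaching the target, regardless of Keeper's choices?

A0 = {1, 4}
A1: add {2} — 2 (Runner) has 2→4.
A2: add {7} — 7 (Keeper): all of {1, 2, 4} already in.
A3: add {5, 6} — 5 (Keeper): all of {2, 4, 7} already in; 6 (Keeper): all of {1, 4, 7} already in.
A4: add {3} — 3 (Keeper): all of {2, 4, 6, 7} already in.
A4 = all vertices. Fixed point.
3 enters the attractor at level 4, so Runner can force the target in 4 moves from there.

4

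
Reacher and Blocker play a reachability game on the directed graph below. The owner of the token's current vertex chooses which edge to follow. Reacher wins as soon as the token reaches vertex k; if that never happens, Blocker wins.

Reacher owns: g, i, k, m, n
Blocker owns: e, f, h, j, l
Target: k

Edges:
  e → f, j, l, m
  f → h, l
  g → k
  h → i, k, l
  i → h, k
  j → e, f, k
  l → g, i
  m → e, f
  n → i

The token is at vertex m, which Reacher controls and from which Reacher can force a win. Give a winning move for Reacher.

f

A0 = {k}
A1: add {g, i} — g (Reacher) has g→k; i (Reacher) has i→k.
A2: add {l, n} — l (Blocker): all of {g, i} already in; n (Reacher) has n→i.
A3: add {h} — h (Blocker): all of {i, k, l} already in.
A4: add {f} — f (Blocker): all of {h, l} already in.
A5: add {m} — m (Reacher) has m→f.
A6 = A5; e.g. e (Blocker) can still go to j. Fixed point.
From m, successor f is in the attractor (rank 4); the other successor e is not.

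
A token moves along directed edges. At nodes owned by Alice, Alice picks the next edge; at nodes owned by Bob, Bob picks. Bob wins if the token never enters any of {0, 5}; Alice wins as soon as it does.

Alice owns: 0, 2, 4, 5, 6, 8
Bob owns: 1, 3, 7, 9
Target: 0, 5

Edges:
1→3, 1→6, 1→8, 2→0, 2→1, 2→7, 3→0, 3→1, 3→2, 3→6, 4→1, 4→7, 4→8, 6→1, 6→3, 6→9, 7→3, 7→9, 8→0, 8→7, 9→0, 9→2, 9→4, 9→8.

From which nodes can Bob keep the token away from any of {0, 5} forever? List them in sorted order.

A0 = {0, 5}
A1: add {2, 8} — 2 (Alice) has 2→0; 8 (Alice) has 8→0.
A2: add {4} — 4 (Alice) has 4→8.
A3: add {9} — 9 (Bob): all of {0, 2, 4, 8} already in.
A4: add {6} — 6 (Alice) has 6→9.
A5 = A4; e.g. 1 (Bob) can still go to 3. Fixed point.
Alice's attractor = {0, 2, 4, 5, 6, 8, 9}; Bob avoids the target exactly from the complement.

1, 3, 7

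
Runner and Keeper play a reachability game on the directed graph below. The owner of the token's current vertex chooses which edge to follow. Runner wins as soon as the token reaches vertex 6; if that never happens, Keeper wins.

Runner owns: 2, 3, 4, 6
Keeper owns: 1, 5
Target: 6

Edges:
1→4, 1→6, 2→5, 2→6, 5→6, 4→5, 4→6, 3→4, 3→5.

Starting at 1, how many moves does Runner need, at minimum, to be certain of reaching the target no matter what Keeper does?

A0 = {6}
A1: add {2, 4, 5} — 2 (Runner) has 2→6; 4 (Runner) has 4→6; 5 (Keeper): all of {6} already in.
A2: add {1, 3} — 1 (Keeper): all of {4, 6} already in; 3 (Runner) has 3→4.
A2 = all vertices. Fixed point.
1 enters the attractor at level 2, so Runner can force the target in 2 moves from there.

2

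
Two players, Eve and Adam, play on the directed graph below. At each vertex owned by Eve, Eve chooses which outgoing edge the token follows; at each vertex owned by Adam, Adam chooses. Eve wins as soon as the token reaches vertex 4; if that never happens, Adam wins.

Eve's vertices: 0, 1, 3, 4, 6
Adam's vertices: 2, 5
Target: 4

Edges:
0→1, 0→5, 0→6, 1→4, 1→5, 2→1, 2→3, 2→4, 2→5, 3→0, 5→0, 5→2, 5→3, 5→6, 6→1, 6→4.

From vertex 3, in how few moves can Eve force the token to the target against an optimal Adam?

3

A0 = {4}
A1: add {1, 6} — 1 (Eve) has 1→4; 6 (Eve) has 6→4.
A2: add {0} — 0 (Eve) has 0→1.
A3: add {3} — 3 (Eve) has 3→0.
A4 = A3; e.g. 2 (Adam) can still go to 5. Fixed point.
3 enters the attractor at level 3, so Eve can force the target in 3 moves from there.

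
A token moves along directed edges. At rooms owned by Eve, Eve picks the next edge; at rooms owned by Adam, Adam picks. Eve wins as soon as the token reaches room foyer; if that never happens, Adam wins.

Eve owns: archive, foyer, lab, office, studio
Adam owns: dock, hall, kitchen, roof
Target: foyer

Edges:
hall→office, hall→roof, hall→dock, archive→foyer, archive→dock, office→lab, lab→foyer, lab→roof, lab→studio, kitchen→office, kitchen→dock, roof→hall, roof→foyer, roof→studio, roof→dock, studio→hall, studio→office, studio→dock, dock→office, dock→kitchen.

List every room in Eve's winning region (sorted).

archive, foyer, lab, office, studio

A0 = {foyer}
A1: add {archive, lab} — archive (Eve) has archive→foyer; lab (Eve) has lab→foyer.
A2: add {office} — office (Eve) has office→lab.
A3: add {studio} — studio (Eve) has studio→office.
A4 = A3; e.g. hall (Adam) can still go to roof. Fixed point.
Eve's winning region = {archive, foyer, lab, office, studio}.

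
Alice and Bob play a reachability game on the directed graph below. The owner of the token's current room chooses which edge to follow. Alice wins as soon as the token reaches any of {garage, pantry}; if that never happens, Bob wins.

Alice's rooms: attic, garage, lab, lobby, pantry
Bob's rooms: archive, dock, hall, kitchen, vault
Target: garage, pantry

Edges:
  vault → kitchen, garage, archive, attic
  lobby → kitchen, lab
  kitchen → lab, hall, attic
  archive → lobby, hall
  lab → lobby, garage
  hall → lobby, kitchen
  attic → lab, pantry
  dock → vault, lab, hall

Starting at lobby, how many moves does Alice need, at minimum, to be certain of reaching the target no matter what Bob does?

A0 = {garage, pantry}
A1: add {attic, lab} — lab (Alice) has lab→garage; attic (Alice) has attic→pantry.
A2: add {lobby} — lobby (Alice) has lobby→lab.
A3 = A2; e.g. vault (Bob) can still go to kitchen. Fixed point.
lobby enters the attractor at level 2, so Alice can force the target in 2 moves from there.

2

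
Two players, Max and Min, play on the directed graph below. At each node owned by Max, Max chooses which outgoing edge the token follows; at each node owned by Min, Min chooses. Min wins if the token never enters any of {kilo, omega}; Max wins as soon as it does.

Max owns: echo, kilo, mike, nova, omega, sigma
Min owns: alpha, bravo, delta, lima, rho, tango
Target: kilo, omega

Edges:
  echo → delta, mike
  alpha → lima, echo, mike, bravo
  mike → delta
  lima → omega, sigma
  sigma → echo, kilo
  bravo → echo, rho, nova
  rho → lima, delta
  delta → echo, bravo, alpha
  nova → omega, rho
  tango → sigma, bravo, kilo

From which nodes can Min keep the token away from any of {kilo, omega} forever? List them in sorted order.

A0 = {kilo, omega}
A1: add {nova, sigma} — sigma (Max) has sigma→kilo; nova (Max) has nova→omega.
A2: add {lima} — lima (Min): all of {omega, sigma} already in.
A3 = A2; e.g. echo (Max) has no edge into A2. Fixed point.
Max's attractor = {kilo, lima, nova, omega, sigma}; Min avoids the target exactly from the complement.

alpha, bravo, delta, echo, mike, rho, tango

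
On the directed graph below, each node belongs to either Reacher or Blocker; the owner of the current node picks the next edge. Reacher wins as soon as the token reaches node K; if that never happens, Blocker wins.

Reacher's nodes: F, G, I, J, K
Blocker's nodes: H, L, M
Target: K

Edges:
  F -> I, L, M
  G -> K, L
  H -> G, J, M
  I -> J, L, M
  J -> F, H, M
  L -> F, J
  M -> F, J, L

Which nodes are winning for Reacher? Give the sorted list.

G, K

A0 = {K}
A1: add {G} — G (Reacher) has G→K.
A2 = A1; e.g. F (Reacher) has no edge into A1. Fixed point.
Reacher's winning region = {G, K}.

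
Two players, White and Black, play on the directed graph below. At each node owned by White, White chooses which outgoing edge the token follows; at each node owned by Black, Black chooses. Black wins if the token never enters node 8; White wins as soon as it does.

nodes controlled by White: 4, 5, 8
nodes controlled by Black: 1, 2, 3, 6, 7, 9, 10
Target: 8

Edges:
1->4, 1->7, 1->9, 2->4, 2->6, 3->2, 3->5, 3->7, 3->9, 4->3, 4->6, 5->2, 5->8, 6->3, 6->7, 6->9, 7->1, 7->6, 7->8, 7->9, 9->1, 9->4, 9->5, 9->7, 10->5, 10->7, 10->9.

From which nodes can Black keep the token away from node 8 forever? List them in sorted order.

A0 = {8}
A1: add {5} — 5 (White) has 5→8.
A2 = A1; e.g. 1 (Black) can still go to 4. Fixed point.
White's attractor = {5, 8}; Black avoids the target exactly from the complement.

1, 2, 3, 4, 6, 7, 9, 10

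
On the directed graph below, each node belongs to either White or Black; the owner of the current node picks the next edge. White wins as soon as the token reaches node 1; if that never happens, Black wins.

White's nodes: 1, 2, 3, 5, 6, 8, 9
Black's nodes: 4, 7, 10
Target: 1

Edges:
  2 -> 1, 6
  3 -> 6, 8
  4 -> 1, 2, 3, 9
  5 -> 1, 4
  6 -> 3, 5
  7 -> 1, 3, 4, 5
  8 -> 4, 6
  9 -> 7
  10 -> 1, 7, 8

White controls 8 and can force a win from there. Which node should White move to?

A0 = {1}
A1: add {2, 5} — 2 (White) has 2→1; 5 (White) has 5→1.
A2: add {6} — 6 (White) has 6→5.
A3: add {3, 8} — 3 (White) has 3→6; 8 (White) has 8→6.
A4 = A3; e.g. 4 (Black) can still go to 9. Fixed point.
From 8, successor 6 is in the attractor (rank 2); the other successor 4 is not.

6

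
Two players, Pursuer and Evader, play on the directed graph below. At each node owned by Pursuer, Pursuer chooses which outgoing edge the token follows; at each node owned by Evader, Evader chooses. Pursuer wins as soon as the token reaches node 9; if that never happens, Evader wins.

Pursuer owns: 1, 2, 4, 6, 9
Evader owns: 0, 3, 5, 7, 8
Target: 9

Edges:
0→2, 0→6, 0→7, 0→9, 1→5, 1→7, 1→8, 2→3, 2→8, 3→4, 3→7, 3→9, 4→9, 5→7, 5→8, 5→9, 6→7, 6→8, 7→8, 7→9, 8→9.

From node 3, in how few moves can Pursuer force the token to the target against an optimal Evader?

3

A0 = {9}
A1: add {4, 8} — 4 (Pursuer) has 4→9; 8 (Evader): all of {9} already in.
A2: add {1, 2, 6, 7} — 1 (Pursuer) has 1→8; 2 (Pursuer) has 2→8; 6 (Pursuer) has 6→8; 7 (Evader): all of {8, 9} already in.
A3: add {0, 3, 5} — 0 (Evader): all of {2, 6, 7, 9} already in; 3 (Evader): all of {4, 7, 9} already in; 5 (Evader): all of {7, 8, 9} already in.
A3 = all vertices. Fixed point.
3 enters the attractor at level 3, so Pursuer can force the target in 3 moves from there.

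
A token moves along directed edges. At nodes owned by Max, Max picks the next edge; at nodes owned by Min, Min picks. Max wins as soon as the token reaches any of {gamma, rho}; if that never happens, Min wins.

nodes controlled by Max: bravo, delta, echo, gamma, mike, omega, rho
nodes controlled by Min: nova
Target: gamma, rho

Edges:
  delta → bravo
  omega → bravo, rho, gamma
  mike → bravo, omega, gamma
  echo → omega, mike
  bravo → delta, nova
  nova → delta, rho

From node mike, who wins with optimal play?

A0 = {gamma, rho}
A1: add {mike, omega} — omega (Max) has omega→rho; mike (Max) has mike→gamma.
mike ∈ A1, so Max can force the target.

Max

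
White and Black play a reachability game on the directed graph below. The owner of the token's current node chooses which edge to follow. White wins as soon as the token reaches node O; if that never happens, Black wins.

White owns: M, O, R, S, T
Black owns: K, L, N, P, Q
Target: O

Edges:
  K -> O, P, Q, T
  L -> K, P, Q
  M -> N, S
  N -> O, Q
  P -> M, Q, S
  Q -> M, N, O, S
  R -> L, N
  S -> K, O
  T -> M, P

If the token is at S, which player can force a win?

A0 = {O}
A1: add {S} — S (White) has S→O.
S ∈ A1, so White can force the target.

White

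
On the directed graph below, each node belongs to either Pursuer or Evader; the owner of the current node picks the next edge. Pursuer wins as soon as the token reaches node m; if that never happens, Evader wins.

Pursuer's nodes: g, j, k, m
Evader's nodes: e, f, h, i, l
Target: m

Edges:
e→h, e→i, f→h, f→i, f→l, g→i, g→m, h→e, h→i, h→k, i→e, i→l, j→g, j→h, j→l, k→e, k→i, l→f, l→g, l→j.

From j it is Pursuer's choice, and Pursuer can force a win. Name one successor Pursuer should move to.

A0 = {m}
A1: add {g} — g (Pursuer) has g→m.
A2: add {j} — j (Pursuer) has j→g.
A3 = A2; e.g. e (Evader) can still go to h. Fixed point.
From j, successor g is in the attractor (rank 1); the other successors h, l are not.

g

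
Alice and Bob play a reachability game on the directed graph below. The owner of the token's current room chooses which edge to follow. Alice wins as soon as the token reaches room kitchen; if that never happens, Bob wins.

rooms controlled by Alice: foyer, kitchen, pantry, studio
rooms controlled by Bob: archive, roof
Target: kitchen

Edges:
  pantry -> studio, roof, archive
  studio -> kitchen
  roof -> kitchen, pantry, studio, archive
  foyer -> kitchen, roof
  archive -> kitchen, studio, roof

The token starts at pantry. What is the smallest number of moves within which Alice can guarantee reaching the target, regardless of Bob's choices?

2

A0 = {kitchen}
A1: add {foyer, studio} — studio (Alice) has studio→kitchen; foyer (Alice) has foyer→kitchen.
A2: add {pantry} — pantry (Alice) has pantry→studio.
A3 = A2; e.g. roof (Bob) can still go to archive. Fixed point.
pantry enters the attractor at level 2, so Alice can force the target in 2 moves from there.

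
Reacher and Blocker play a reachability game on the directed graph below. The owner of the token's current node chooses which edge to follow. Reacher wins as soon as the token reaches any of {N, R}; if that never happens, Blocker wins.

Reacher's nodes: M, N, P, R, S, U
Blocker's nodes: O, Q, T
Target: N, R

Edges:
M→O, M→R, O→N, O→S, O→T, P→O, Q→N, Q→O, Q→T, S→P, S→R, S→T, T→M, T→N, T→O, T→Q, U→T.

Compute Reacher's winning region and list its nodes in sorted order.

A0 = {N, R}
A1: add {M, S} — M (Reacher) has M→R; S (Reacher) has S→R.
A2 = A1; e.g. O (Blocker) can still go to T. Fixed point.
Reacher's winning region = {M, N, R, S}.

M, N, R, S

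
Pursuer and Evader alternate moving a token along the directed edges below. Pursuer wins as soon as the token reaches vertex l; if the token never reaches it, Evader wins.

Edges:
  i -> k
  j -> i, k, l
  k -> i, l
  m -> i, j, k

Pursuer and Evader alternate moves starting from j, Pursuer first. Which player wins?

Track states (vertex, player-to-move).
A0 = {(l,Pursuer), (l,Evader)}
A1: add {(j,Pursuer), (k,Pursuer)}.
(j,Pursuer) ∈ A1 ⇒ Pursuer forces the target.

Pursuer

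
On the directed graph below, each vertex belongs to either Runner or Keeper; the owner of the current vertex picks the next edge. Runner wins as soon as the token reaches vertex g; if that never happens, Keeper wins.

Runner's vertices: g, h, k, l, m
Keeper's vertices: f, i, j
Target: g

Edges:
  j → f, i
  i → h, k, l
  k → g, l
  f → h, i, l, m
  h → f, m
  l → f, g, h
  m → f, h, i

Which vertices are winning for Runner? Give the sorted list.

A0 = {g}
A1: add {k, l} — k (Runner) has k→g; l (Runner) has l→g.
A2 = A1; e.g. f (Keeper) can still go to h. Fixed point.
Runner's winning region = {g, k, l}.

g, k, l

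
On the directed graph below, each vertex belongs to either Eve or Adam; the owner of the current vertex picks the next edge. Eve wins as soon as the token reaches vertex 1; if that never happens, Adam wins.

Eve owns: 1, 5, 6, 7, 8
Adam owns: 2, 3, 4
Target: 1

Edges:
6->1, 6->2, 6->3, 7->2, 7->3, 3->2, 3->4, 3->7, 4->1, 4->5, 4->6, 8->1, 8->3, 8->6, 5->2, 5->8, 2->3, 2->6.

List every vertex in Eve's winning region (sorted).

A0 = {1}
A1: add {6, 8} — 6 (Eve) has 6→1; 8 (Eve) has 8→1.
A2: add {5} — 5 (Eve) has 5→8.
A3: add {4} — 4 (Adam): all of {1, 5, 6} already in.
A4 = A3; e.g. 2 (Adam) can still go to 3. Fixed point.
Eve's winning region = {1, 4, 5, 6, 8}.

1, 4, 5, 6, 8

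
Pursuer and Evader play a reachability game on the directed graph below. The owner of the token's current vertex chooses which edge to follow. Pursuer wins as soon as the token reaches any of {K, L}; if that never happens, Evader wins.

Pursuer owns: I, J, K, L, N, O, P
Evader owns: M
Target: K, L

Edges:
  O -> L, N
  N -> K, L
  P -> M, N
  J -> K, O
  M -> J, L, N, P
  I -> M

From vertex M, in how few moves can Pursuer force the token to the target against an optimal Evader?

A0 = {K, L}
A1: add {J, N, O} — J (Pursuer) has J→K; N (Pursuer) has N→K; O (Pursuer) has O→L.
A2: add {P} — P (Pursuer) has P→N.
A3: add {M} — M (Evader): all of {J, L, N, P} already in.
M enters the attractor at level 3, so Pursuer can force the target in 3 moves from there.

3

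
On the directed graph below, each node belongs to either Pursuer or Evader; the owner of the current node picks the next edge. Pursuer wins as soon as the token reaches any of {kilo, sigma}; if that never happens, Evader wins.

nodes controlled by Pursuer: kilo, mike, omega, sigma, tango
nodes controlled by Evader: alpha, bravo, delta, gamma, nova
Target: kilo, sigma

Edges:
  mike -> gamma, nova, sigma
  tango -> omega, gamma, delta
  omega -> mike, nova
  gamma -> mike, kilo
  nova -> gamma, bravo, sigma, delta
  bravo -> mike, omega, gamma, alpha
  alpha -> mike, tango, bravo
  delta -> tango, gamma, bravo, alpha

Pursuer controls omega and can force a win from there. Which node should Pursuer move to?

A0 = {kilo, sigma}
A1: add {mike} — mike (Pursuer) has mike→sigma.
A2: add {gamma, omega} — omega (Pursuer) has omega→mike; gamma (Evader): all of {mike, kilo} already in.
A3: add {tango} — tango (Pursuer) has tango→omega.
A4 = A3; e.g. nova (Evader) can still go to bravo. Fixed point.
From omega, successor mike is in the attractor (rank 1); the other successor nova is not.

mike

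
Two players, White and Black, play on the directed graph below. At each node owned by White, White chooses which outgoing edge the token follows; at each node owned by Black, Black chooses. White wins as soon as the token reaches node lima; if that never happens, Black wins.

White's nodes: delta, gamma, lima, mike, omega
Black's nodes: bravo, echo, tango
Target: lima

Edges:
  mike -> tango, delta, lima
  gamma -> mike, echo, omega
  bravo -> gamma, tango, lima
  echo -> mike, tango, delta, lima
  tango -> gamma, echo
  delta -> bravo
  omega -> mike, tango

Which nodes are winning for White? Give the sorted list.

A0 = {lima}
A1: add {mike} — mike (White) has mike→lima.
A2: add {gamma, omega} — gamma (White) has gamma→mike; omega (White) has omega→mike.
A3 = A2; e.g. bravo (Black) can still go to tango. Fixed point.
White's winning region = {gamma, lima, mike, omega}.

gamma, lima, mike, omega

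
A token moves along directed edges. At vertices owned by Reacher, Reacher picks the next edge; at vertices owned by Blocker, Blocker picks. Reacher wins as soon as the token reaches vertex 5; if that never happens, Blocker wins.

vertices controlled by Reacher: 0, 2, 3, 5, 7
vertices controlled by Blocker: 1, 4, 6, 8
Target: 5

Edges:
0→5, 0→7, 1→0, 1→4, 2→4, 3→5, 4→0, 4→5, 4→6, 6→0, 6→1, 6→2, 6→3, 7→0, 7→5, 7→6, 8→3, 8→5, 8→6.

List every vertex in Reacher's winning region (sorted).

0, 3, 5, 7

A0 = {5}
A1: add {0, 3, 7} — 0 (Reacher) has 0→5; 3 (Reacher) has 3→5; 7 (Reacher) has 7→5.
A2 = A1; e.g. 1 (Blocker) can still go to 4. Fixed point.
Reacher's winning region = {0, 3, 5, 7}.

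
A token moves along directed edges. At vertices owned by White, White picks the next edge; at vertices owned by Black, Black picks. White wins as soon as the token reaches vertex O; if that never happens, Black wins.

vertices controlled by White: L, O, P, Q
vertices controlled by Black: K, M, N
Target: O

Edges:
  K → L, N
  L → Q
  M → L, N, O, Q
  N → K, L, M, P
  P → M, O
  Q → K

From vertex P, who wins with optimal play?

A0 = {O}
A1: add {P} — P (White) has P→O.
A2 = A1; e.g. K (Black) can still go to L. Fixed point.
P ∈ A1, so White can force the target.

White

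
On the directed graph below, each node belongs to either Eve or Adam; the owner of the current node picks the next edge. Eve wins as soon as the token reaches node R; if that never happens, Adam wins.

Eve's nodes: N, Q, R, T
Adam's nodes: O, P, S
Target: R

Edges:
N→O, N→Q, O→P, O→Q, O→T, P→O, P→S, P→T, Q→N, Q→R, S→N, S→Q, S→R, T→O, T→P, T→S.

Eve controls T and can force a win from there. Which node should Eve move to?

A0 = {R}
A1: add {Q} — Q (Eve) has Q→R.
A2: add {N} — N (Eve) has N→Q.
A3: add {S} — S (Adam): all of {N, Q, R} already in.
A4: add {T} — T (Eve) has T→S.
A5 = A4; e.g. O (Adam) can still go to P. Fixed point.
From T, successor S is in the attractor (rank 3); the other successors O, P are not.

S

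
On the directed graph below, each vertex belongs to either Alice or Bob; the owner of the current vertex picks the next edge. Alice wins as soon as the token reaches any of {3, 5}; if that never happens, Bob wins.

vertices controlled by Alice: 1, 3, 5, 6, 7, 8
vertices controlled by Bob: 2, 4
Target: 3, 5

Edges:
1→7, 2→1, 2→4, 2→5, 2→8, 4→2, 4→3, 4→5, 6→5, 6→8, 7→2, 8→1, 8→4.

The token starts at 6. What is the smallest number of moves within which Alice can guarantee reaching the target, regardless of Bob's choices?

A0 = {3, 5}
A1: add {6} — 6 (Alice) has 6→5.
A2 = A1; e.g. 1 (Alice) has no edge into A1. Fixed point.
6 enters the attractor at level 1, so Alice can force the target in 1 move from there.

1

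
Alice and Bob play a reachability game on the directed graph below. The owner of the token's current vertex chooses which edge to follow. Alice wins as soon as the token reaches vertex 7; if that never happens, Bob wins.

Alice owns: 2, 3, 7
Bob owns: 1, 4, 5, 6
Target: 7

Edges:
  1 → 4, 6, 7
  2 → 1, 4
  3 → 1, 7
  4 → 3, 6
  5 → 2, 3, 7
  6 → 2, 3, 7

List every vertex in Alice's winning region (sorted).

A0 = {7}
A1: add {3} — 3 (Alice) has 3→7.
A2 = A1; e.g. 1 (Bob) can still go to 4. Fixed point.
Alice's winning region = {3, 7}.

3, 7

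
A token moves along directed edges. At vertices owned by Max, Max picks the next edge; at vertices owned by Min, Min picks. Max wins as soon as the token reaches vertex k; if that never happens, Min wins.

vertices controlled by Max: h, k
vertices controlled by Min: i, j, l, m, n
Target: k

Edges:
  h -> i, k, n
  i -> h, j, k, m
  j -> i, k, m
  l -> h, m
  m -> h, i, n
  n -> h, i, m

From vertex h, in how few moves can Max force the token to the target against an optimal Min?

A0 = {k}
A1: add {h} — h (Max) has h→k.
A2 = A1; e.g. i (Min) can still go to j. Fixed point.
h enters the attractor at level 1, so Max can force the target in 1 move from there.

1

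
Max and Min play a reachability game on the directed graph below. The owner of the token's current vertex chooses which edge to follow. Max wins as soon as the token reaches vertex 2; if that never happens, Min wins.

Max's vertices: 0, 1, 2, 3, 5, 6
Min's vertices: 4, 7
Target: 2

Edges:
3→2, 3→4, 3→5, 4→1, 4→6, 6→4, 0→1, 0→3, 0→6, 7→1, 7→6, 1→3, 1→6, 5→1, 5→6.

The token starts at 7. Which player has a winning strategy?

Min

A0 = {2}
A1: add {3} — 3 (Max) has 3→2.
A2: add {0, 1} — 0 (Max) has 0→3; 1 (Max) has 1→3.
A3: add {5} — 5 (Max) has 5→1.
A4 = A3; e.g. 4 (Min) can still go to 6. Fixed point.
7 never enters the attractor, so Min can avoid the target forever.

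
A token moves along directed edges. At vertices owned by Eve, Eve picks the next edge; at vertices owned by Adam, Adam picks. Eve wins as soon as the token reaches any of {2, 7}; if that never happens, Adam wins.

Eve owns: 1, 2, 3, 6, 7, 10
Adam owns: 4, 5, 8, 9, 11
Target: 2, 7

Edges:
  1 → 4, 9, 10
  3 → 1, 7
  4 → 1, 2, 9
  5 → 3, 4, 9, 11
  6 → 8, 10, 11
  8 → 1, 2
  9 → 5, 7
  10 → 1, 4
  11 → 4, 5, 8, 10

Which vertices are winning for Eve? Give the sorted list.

2, 3, 7

A0 = {2, 7}
A1: add {3} — 3 (Eve) has 3→7.
A2 = A1; e.g. 1 (Eve) has no edge into A1. Fixed point.
Eve's winning region = {2, 3, 7}.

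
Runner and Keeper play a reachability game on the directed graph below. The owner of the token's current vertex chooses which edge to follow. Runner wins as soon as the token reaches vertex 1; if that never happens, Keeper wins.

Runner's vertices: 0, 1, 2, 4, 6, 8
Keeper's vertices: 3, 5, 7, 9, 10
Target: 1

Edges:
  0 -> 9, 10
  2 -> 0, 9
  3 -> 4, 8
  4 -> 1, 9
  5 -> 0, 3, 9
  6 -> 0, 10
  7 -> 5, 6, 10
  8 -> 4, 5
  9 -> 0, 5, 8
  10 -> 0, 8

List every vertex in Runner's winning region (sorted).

A0 = {1}
A1: add {4} — 4 (Runner) has 4→1.
A2: add {8} — 8 (Runner) has 8→4.
A3: add {3} — 3 (Keeper): all of {4, 8} already in.
A4 = A3; e.g. 0 (Runner) has no edge into A3. Fixed point.
Runner's winning region = {1, 3, 4, 8}.

1, 3, 4, 8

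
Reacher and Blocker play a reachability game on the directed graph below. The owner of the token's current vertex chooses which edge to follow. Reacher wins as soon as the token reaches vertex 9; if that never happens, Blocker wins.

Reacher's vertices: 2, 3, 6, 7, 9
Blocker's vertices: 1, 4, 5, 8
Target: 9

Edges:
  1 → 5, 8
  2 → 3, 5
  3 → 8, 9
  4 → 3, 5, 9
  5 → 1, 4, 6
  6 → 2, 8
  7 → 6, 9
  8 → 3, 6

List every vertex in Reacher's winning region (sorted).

A0 = {9}
A1: add {3, 7} — 3 (Reacher) has 3→9; 7 (Reacher) has 7→9.
A2: add {2} — 2 (Reacher) has 2→3.
A3: add {6} — 6 (Reacher) has 6→2.
A4: add {8} — 8 (Blocker): all of {3, 6} already in.
A5 = A4; e.g. 1 (Blocker) can still go to 5. Fixed point.
Reacher's winning region = {2, 3, 6, 7, 8, 9}.

2, 3, 6, 7, 8, 9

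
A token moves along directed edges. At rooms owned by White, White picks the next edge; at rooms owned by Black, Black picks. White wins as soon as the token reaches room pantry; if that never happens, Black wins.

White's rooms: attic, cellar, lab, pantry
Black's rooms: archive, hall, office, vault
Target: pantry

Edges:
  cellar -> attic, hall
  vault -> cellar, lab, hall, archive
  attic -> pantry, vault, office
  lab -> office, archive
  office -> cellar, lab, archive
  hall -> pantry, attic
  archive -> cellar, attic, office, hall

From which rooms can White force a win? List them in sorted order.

A0 = {pantry}
A1: add {attic} — attic (White) has attic→pantry.
A2: add {cellar, hall} — cellar (White) has cellar→attic; hall (Black): all of {pantry, attic} already in.
A3 = A2; e.g. vault (Black) can still go to lab. Fixed point.
White's winning region = {attic, cellar, hall, pantry}.

attic, cellar, hall, pantry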